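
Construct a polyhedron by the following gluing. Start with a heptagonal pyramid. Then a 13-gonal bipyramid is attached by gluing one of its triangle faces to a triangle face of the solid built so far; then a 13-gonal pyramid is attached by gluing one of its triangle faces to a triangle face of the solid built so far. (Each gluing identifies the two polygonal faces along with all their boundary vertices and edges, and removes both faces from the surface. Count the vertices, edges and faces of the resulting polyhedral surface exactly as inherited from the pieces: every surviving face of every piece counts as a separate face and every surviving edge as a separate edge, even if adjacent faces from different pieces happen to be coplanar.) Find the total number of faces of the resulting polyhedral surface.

A heptagonal pyramid: V=8, E=14, F=8.
Attach a 13-gonal bipyramid (V=15, E=39, F=26) along a 3-gon: merge 3 vertices and 3 edges, delete both glued faces → V=20, E=50, F=32.
Attach a 13-gonal pyramid (V=14, E=26, F=14) along a 3-gon: merge 3 vertices and 3 edges, delete both glued faces → V=31, E=73, F=44.
Check: V − E + F = 31 − 73 + 44 = 2.

44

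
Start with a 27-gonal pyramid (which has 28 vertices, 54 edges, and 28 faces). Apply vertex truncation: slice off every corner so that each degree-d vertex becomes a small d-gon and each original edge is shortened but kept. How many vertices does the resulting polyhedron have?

Truncation replaces each original edge-end by a new vertex, so V′ = 2E = 108.
Each original edge survives, and each old vertex of degree d contributes d new edges; summing degrees gives Σd = 2E, so E′ = E + 2E = 3E = 162.
Each original face survives and each original vertex becomes one new face: F′ = F + V = 56.

108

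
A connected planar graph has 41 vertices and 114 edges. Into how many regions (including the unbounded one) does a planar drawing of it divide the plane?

75

Euler's formula for a connected plane graph: V − E + F = 2, so F = 2 − 41 + 114 = 75.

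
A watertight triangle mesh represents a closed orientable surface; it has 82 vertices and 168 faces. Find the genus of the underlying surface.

2

Every face is a triangle, so 2E = 3·168 = 504, giving E = 252.
χ = V − E + F = 82 − 252 + 168 = -2.
For a closed orientable surface χ = 2 − 2g, so g = (2 − (-2))/2 = 2.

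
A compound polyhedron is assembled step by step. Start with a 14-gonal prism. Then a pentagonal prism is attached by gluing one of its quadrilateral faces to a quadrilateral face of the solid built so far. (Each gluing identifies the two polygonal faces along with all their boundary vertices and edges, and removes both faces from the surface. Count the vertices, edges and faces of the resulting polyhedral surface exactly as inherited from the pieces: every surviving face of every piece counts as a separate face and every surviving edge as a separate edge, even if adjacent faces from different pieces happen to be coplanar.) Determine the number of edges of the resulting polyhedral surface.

53

A 14-gonal prism: V=28, E=42, F=16.
Attach a pentagonal prism (V=10, E=15, F=7) along a 4-gon: merge 4 vertices and 4 edges, delete both glued faces → V=34, E=53, F=21.
Check: V − E + F = 34 − 53 + 21 = 2.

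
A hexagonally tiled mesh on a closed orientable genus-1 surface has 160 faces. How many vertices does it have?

320

χ = 2 − 2·1 = 0, and every face is a hexagon so 6F = 2E.
E = 6·160/2 = 480. Then V = 0 + E − F = 0 + 480 − 160 = 320.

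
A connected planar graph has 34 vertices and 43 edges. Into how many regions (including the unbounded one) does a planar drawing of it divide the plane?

Euler's formula for a connected plane graph: V − E + F = 2, so F = 2 − 34 + 43 = 11.

11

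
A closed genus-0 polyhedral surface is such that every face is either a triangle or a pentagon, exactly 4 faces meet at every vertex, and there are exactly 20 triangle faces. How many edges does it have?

Let x be the number of pentagons; then F = 20 + x.
Edge–face incidences: 2E = 3·20 + 5·x = 60 + 5x.
Every vertex has degree 4, so 4V = 2E.
Euler: V − E + F = 2 ⇒ (2E)/4 − E + (20 + x) = 2.
Multiply by 8: 2·(2E) − 4·(2E) + 8·(20 + x) = 16, i.e. 160 + 8x − 2·(60 + 5x) = 16.
Collecting terms: −2x + 40 = 16, so −2x = −24, so x = 12.
Then 2E = 60 + 5·12 = 120, so E = 60, V = 2E/4 = 30, F = 20 + 12 = 32.

60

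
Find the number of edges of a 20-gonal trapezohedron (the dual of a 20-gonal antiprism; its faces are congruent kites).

The n-trapezohedron (dual of the n-antiprism) has V = 2·20 + 2 = 42, E = 4·20 = 80, F = 2·20 = 40.

80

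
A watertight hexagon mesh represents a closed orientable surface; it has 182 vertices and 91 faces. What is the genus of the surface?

1

Every face is a hexagon, so 2E = 6·91 = 546, giving E = 273.
χ = V − E + F = 182 − 273 + 91 = 0.
For a closed orientable surface χ = 2 − 2g, so g = (2 − (0))/2 = 1.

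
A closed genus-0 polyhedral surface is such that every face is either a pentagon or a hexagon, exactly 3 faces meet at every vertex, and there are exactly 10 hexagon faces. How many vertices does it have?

40

Let x be the number of pentagons; then F = 10 + x.
Edge–face incidences: 2E = 6·10 + 5·x = 60 + 5x.
Every vertex has degree 3, so 3V = 2E.
Euler: V − E + F = 2 ⇒ (2E)/3 − E + (10 + x) = 2.
Multiply by 6: 2·(2E) − 3·(2E) + 6·(10 + x) = 12, i.e. 60 + 6x − (60 + 5x) = 12.
Collecting terms: x = 12.
Then 2E = 60 + 5·12 = 120, so E = 60, V = 2E/3 = 40, F = 10 + 12 = 22.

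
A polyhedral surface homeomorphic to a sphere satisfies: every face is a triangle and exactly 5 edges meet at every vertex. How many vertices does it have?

Each face has 3 edges and each edge borders two faces, so 2E = 3F.
Each vertex has degree 5, so 5V = 2E and hence V = 3F/5.
Euler: V − E + F = 2 ⇒ (3F/5) − (3F/2) + F = 2.
Multiply by 10: (6 − 15 + 10)F = 20, i.e. 1F = 20.
So F = 20, E = 3·20/2 = 30, V = 3·20/5 = 12.

12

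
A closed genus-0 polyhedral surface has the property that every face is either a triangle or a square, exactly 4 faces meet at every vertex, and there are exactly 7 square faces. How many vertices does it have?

13

Let x be the number of triangles; then F = 7 + x.
Edge–face incidences: 2E = 4·7 + 3·x = 28 + 3x.
Every vertex has degree 4, so 4V = 2E.
Euler: V − E + F = 2 ⇒ (2E)/4 − E + (7 + x) = 2.
Multiply by 8: 2·(2E) − 4·(2E) + 8·(7 + x) = 16, i.e. 56 + 8x − 2·(28 + 3x) = 16.
Collecting terms: 2x = 16, so x = 8.
Then 2E = 28 + 3·8 = 52, so E = 26, V = 2E/4 = 13, F = 7 + 8 = 15.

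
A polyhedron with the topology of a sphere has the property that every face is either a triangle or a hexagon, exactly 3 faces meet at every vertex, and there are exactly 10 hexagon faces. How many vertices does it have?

24

Let x be the number of triangles; then F = 10 + x.
Edge–face incidences: 2E = 6·10 + 3·x = 60 + 3x.
Every vertex has degree 3, so 3V = 2E.
Euler: V − E + F = 2 ⇒ (2E)/3 − E + (10 + x) = 2.
Multiply by 6: 2·(2E) − 3·(2E) + 6·(10 + x) = 12, i.e. 60 + 6x − (60 + 3x) = 12.
Collecting terms: 3x = 12, so x = 4.
Then 2E = 60 + 3·4 = 72, so E = 36, V = 2E/3 = 24, F = 10 + 4 = 14.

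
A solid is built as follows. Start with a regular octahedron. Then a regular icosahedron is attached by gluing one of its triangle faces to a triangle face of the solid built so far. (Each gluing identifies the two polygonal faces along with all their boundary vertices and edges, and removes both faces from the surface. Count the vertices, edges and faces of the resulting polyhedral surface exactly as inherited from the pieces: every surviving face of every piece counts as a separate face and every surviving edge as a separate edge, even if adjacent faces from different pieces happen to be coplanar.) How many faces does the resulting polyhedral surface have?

A regular octahedron: V=6, E=12, F=8.
Attach a regular icosahedron (V=12, E=30, F=20) along a 3-gon: merge 3 vertices and 3 edges, delete both glued faces → V=15, E=39, F=26.
Check: V − E + F = 15 − 39 + 26 = 2.

26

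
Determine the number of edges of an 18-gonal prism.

A prism on an n-gon has two n-gon bases and n rectangular sides: V = 2·18 = 36, E = 3·18 = 54, F = 18 + 2 = 20.

54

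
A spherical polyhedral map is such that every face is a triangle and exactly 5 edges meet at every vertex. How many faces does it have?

20

Each face has 3 edges and each edge borders two faces, so 2E = 3F.
Each vertex has degree 5, so 5V = 2E and hence V = 3F/5.
Euler: V − E + F = 2 ⇒ (3F/5) − (3F/2) + F = 2.
Multiply by 10: (6 − 15 + 10)F = 20, i.e. 1F = 20.
So F = 20, E = 3·20/2 = 30, V = 3·20/5 = 12.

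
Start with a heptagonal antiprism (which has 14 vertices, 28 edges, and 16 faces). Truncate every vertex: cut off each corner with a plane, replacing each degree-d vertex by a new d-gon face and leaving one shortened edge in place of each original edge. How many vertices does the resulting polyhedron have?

56

Truncation replaces each original edge-end by a new vertex, so V′ = 2E = 56.
Each original edge survives, and each old vertex of degree d contributes d new edges; summing degrees gives Σd = 2E, so E′ = E + 2E = 3E = 84.
Each original face survives and each original vertex becomes one new face: F′ = F + V = 30.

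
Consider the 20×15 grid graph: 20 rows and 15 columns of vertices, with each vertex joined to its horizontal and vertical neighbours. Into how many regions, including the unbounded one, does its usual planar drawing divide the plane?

267

The grid has V = 20·15 = 300 vertices and E = 20·14 + 15·19 = 565 edges.
F = 2 − V + E = 2 − 300 + 565 = 267.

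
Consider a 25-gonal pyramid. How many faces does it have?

26

A pyramid on an n-gon base has one n-gon and n triangles: V = 25 + 1 = 26, E = 2·25 = 50, F = 25 + 1 = 26.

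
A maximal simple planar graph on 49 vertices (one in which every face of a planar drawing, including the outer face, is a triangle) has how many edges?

In a plane triangulation 3F = 2E and V − E + F = 2, so E = 3V − 6 = 3·49 − 6 = 141.

141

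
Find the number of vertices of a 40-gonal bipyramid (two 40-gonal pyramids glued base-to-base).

A bipyramid over an n-gon has 2n triangular faces and n + 2 vertices: V = 40 + 2 = 42, E = 3·40 = 120, F = 2·40 = 80.

42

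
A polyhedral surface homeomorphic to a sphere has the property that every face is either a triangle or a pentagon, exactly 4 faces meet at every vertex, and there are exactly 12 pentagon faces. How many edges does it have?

60

Let x be the number of triangles; then F = 12 + x.
Edge–face incidences: 2E = 5·12 + 3·x = 60 + 3x.
Every vertex has degree 4, so 4V = 2E.
Euler: V − E + F = 2 ⇒ (2E)/4 − E + (12 + x) = 2.
Multiply by 8: 2·(2E) − 4·(2E) + 8·(12 + x) = 16, i.e. 96 + 8x − 2·(60 + 3x) = 16.
Collecting terms: 2x − 24 = 16, so 2x = 40, so x = 20.
Then 2E = 60 + 3·20 = 120, so E = 60, V = 2E/4 = 30, F = 12 + 20 = 32.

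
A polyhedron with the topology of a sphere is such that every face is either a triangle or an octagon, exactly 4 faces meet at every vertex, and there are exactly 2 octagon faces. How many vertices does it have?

Let x be the number of triangles; then F = 2 + x.
Edge–face incidences: 2E = 8·2 + 3·x = 16 + 3x.
Every vertex has degree 4, so 4V = 2E.
Euler: V − E + F = 2 ⇒ (2E)/4 − E + (2 + x) = 2.
Multiply by 8: 2·(2E) − 4·(2E) + 8·(2 + x) = 16, i.e. 16 + 8x − 2·(16 + 3x) = 16.
Collecting terms: 2x − 16 = 16, so 2x = 32, so x = 16.
Then 2E = 16 + 3·16 = 64, so E = 32, V = 2E/4 = 16, F = 2 + 16 = 18.

16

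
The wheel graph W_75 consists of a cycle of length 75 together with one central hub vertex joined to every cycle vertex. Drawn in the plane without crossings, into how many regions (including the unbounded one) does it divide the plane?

W_75 has V = 75 + 1 = 76 vertices and E = 2·75 = 150 edges.
By Euler's formula F = 2 − V + E = 2 − 76 + 150 = 76.

76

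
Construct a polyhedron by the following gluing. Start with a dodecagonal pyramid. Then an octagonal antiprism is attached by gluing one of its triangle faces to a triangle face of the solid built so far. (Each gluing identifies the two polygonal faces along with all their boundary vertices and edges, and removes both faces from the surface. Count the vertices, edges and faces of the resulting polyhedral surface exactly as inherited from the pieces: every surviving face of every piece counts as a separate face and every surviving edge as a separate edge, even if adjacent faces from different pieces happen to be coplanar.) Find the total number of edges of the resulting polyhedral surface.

53

A dodecagonal pyramid: V=13, E=24, F=13.
Attach an octagonal antiprism (V=16, E=32, F=18) along a 3-gon: merge 3 vertices and 3 edges, delete both glued faces → V=26, E=53, F=29.
Check: V − E + F = 26 − 53 + 29 = 2.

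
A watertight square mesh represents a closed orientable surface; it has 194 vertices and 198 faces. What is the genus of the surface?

Every face is a square, so 2E = 4·198 = 792, giving E = 396.
χ = V − E + F = 194 − 396 + 198 = -4.
For a closed orientable surface χ = 2 − 2g, so g = (2 − (-4))/2 = 3.

3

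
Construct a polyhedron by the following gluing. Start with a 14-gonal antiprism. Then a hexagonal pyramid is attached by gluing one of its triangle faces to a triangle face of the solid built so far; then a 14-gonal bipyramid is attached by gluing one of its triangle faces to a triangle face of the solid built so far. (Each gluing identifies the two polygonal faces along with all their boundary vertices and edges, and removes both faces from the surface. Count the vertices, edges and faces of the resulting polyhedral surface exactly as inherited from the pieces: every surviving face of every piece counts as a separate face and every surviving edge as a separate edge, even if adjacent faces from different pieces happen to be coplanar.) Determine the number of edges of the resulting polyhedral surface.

104

A 14-gonal antiprism: V=28, E=56, F=30.
Attach a hexagonal pyramid (V=7, E=12, F=7) along a 3-gon: merge 3 vertices and 3 edges, delete both glued faces → V=32, E=65, F=35.
Attach a 14-gonal bipyramid (V=16, E=42, F=28) along a 3-gon: merge 3 vertices and 3 edges, delete both glued faces → V=45, E=104, F=61.
Check: V − E + F = 45 − 104 + 61 = 2.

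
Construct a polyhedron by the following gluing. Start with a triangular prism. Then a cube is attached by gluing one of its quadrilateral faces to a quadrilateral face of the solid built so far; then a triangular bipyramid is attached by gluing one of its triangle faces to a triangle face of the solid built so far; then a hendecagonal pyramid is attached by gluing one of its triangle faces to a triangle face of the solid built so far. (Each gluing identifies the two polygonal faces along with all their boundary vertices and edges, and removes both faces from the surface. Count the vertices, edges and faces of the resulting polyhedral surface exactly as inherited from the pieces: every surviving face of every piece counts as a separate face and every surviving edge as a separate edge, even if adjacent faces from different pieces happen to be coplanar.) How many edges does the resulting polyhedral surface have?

42

A triangular prism: V=6, E=9, F=5.
Attach a cube (V=8, E=12, F=6) along a 4-gon: merge 4 vertices and 4 edges, delete both glued faces → V=10, E=17, F=9.
Attach a triangular bipyramid (V=5, E=9, F=6) along a 3-gon: merge 3 vertices and 3 edges, delete both glued faces → V=12, E=23, F=13.
Attach a hendecagonal pyramid (V=12, E=22, F=12) along a 3-gon: merge 3 vertices and 3 edges, delete both glued faces → V=21, E=42, F=23.
Check: V − E + F = 21 − 42 + 23 = 2.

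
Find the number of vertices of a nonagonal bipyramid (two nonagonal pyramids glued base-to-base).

11

A bipyramid over an n-gon has 2n triangular faces and n + 2 vertices: V = 9 + 2 = 11, E = 3·9 = 27, F = 2·9 = 18.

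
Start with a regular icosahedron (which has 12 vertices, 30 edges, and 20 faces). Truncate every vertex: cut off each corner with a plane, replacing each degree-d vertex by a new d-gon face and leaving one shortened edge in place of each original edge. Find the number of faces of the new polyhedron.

32

Truncation replaces each original edge-end by a new vertex, so V′ = 2E = 60.
Each original edge survives, and each old vertex of degree d contributes d new edges; summing degrees gives Σd = 2E, so E′ = E + 2E = 3E = 90.
Each original face survives and each original vertex becomes one new face: F′ = F + V = 32.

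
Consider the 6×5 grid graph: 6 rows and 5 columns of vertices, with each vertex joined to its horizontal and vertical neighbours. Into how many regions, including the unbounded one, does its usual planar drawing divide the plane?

The grid has V = 6·5 = 30 vertices and E = 6·4 + 5·5 = 49 edges.
F = 2 − V + E = 2 − 30 + 49 = 21.

21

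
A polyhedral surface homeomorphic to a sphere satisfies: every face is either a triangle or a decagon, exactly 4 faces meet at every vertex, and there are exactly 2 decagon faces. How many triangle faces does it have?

20

Let x be the number of triangles; then F = 2 + x.
Edge–face incidences: 2E = 10·2 + 3·x = 20 + 3x.
Every vertex has degree 4, so 4V = 2E.
Euler: V − E + F = 2 ⇒ (2E)/4 − E + (2 + x) = 2.
Multiply by 8: 2·(2E) − 4·(2E) + 8·(2 + x) = 16, i.e. 16 + 8x − 2·(20 + 3x) = 16.
Collecting terms: 2x − 24 = 16, so 2x = 40, so x = 20.
Then 2E = 20 + 3·20 = 80, so E = 40, V = 2E/4 = 20, F = 2 + 20 = 22.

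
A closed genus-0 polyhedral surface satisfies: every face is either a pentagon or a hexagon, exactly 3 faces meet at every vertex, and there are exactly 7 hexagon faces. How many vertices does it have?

Let x be the number of pentagons; then F = 7 + x.
Edge–face incidences: 2E = 6·7 + 5·x = 42 + 5x.
Every vertex has degree 3, so 3V = 2E.
Euler: V − E + F = 2 ⇒ (2E)/3 − E + (7 + x) = 2.
Multiply by 6: 2·(2E) − 3·(2E) + 6·(7 + x) = 12, i.e. 42 + 6x − (42 + 5x) = 12.
Collecting terms: x = 12.
Then 2E = 42 + 5·12 = 102, so E = 51, V = 2E/3 = 34, F = 7 + 12 = 19.

34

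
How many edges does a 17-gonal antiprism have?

68

An antiprism on an n-gon has two n-gon caps and 2n triangles: V = 2·17 = 34, E = 4·17 = 68, F = 2·17 + 2 = 36.
Check: V − E + F = 34 − 68 + 36 = 2.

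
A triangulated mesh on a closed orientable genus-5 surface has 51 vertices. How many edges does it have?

χ = 2 − 2·5 = -8, and every face is a triangle so 3F = 2E.
V − E + F = -8 with E = 3F/2 gives 51 − (3/2 − 1)·F = -8, so F = 118 and E = 177.

177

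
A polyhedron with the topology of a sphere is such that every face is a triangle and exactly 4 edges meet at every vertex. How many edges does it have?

Each face has 3 edges and each edge borders two faces, so 2E = 3F.
Each vertex has degree 4, so 4V = 2E and hence V = 3F/4.
Euler: V − E + F = 2 ⇒ (3F/4) − (3F/2) + F = 2.
Multiply by 8: (6 − 12 + 8)F = 16, i.e. 2F = 16.
So F = 8, E = 3·8/2 = 12, V = 3·8/4 = 6.

12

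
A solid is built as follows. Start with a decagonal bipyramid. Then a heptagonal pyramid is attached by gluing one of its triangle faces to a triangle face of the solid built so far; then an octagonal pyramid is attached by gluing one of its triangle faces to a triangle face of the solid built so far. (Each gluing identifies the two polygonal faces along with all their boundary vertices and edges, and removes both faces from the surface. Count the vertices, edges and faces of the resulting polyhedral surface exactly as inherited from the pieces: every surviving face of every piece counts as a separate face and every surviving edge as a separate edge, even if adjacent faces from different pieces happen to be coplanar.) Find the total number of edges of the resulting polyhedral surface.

54

A decagonal bipyramid: V=12, E=30, F=20.
Attach a heptagonal pyramid (V=8, E=14, F=8) along a 3-gon: merge 3 vertices and 3 edges, delete both glued faces → V=17, E=41, F=26.
Attach an octagonal pyramid (V=9, E=16, F=9) along a 3-gon: merge 3 vertices and 3 edges, delete both glued faces → V=23, E=54, F=33.
Check: V − E + F = 23 − 54 + 33 = 2.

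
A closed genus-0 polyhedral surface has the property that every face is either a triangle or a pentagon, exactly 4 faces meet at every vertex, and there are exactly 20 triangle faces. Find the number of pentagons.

Let x be the number of pentagons; then F = 20 + x.
Edge–face incidences: 2E = 3·20 + 5·x = 60 + 5x.
Every vertex has degree 4, so 4V = 2E.
Euler: V − E + F = 2 ⇒ (2E)/4 − E + (20 + x) = 2.
Multiply by 8: 2·(2E) − 4·(2E) + 8·(20 + x) = 16, i.e. 160 + 8x − 2·(60 + 5x) = 16.
Collecting terms: −2x + 40 = 16, so −2x = −24, so x = 12.
Then 2E = 60 + 5·12 = 120, so E = 60, V = 2E/4 = 30, F = 20 + 12 = 32.

12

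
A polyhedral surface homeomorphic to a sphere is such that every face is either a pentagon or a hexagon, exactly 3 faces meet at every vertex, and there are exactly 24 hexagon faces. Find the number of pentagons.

Let x be the number of pentagons; then F = 24 + x.
Edge–face incidences: 2E = 6·24 + 5·x = 144 + 5x.
Every vertex has degree 3, so 3V = 2E.
Euler: V − E + F = 2 ⇒ (2E)/3 − E + (24 + x) = 2.
Multiply by 6: 2·(2E) − 3·(2E) + 6·(24 + x) = 12, i.e. 144 + 6x − (144 + 5x) = 12.
Collecting terms: x = 12.
Then 2E = 144 + 5·12 = 204, so E = 102, V = 2E/3 = 68, F = 24 + 12 = 36.

12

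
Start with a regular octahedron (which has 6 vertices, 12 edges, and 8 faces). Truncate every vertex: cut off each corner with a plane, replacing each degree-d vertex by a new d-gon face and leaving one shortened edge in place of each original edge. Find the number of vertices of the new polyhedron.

24

Truncation replaces each original edge-end by a new vertex, so V′ = 2E = 24.
Each original edge survives, and each old vertex of degree d contributes d new edges; summing degrees gives Σd = 2E, so E′ = E + 2E = 3E = 36.
Each original face survives and each original vertex becomes one new face: F′ = F + V = 14.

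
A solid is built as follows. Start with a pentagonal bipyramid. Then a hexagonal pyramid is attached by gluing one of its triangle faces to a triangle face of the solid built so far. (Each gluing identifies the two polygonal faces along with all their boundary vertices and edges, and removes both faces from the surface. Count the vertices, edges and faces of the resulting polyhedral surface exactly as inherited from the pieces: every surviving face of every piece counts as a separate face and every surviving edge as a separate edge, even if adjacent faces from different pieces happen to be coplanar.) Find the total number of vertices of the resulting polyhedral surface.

11

A pentagonal bipyramid: V=7, E=15, F=10.
Attach a hexagonal pyramid (V=7, E=12, F=7) along a 3-gon: merge 3 vertices and 3 edges, delete both glued faces → V=11, E=24, F=15.
Check: V − E + F = 11 − 24 + 15 = 2.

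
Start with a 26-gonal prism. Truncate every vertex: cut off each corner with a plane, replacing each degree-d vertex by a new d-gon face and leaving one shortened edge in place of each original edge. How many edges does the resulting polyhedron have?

234

The base solid has V = 52, E = 78, F = 28.
Truncation replaces each original edge-end by a new vertex, so V′ = 2E = 156.
Each original edge survives, and each old vertex of degree d contributes d new edges; summing degrees gives Σd = 2E, so E′ = E + 2E = 3E = 234.
Each original face survives and each original vertex becomes one new face: F′ = F + V = 80.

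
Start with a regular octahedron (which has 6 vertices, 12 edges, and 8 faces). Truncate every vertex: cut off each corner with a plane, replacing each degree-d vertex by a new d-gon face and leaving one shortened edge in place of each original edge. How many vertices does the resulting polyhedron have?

24

Truncation replaces each original edge-end by a new vertex, so V′ = 2E = 24.
Each original edge survives, and each old vertex of degree d contributes d new edges; summing degrees gives Σd = 2E, so E′ = E + 2E = 3E = 36.
Each original face survives and each original vertex becomes one new face: F′ = F + V = 14.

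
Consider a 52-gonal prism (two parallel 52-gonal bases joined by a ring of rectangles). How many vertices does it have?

A prism on an n-gon has two n-gon bases and n rectangular sides: V = 2·52 = 104, E = 3·52 = 156, F = 52 + 2 = 54.
Check: V − E + F = 104 − 156 + 54 = 2.

104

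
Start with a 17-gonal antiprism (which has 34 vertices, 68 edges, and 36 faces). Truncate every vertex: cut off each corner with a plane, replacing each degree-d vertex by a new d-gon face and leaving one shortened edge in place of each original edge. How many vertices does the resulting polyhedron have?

Truncation replaces each original edge-end by a new vertex, so V′ = 2E = 136.
Each original edge survives, and each old vertex of degree d contributes d new edges; summing degrees gives Σd = 2E, so E′ = E + 2E = 3E = 204.
Each original face survives and each original vertex becomes one new face: F′ = F + V = 70.

136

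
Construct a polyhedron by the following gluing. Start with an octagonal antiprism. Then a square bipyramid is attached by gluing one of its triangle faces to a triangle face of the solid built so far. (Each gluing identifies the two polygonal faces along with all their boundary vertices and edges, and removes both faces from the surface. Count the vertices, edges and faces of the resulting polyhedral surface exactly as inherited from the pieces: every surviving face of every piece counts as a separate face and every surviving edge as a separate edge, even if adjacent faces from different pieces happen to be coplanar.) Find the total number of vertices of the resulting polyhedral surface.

19

An octagonal antiprism: V=16, E=32, F=18.
Attach a square bipyramid (V=6, E=12, F=8) along a 3-gon: merge 3 vertices and 3 edges, delete both glued faces → V=19, E=41, F=24.
Check: V − E + F = 19 − 41 + 24 = 2.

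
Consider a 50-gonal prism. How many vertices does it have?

A prism on an n-gon has two n-gon bases and n rectangular sides: V = 2·50 = 100, E = 3·50 = 150, F = 50 + 2 = 52.

100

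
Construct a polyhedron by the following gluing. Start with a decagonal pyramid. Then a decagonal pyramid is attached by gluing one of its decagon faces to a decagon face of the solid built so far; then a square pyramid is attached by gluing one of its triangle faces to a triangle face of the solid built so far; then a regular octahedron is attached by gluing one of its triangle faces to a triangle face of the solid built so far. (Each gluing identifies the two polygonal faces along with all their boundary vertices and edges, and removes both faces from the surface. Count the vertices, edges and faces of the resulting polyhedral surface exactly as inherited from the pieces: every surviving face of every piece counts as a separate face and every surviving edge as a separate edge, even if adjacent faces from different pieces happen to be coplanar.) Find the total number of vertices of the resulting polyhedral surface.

17

A decagonal pyramid: V=11, E=20, F=11.
Attach a decagonal pyramid (V=11, E=20, F=11) along a 10-gon: merge 10 vertices and 10 edges, delete both glued faces → V=12, E=30, F=20.
Attach a square pyramid (V=5, E=8, F=5) along a 3-gon: merge 3 vertices and 3 edges, delete both glued faces → V=14, E=35, F=23.
Attach a regular octahedron (V=6, E=12, F=8) along a 3-gon: merge 3 vertices and 3 edges, delete both glued faces → V=17, E=44, F=29.
Check: V − E + F = 17 − 44 + 29 = 2.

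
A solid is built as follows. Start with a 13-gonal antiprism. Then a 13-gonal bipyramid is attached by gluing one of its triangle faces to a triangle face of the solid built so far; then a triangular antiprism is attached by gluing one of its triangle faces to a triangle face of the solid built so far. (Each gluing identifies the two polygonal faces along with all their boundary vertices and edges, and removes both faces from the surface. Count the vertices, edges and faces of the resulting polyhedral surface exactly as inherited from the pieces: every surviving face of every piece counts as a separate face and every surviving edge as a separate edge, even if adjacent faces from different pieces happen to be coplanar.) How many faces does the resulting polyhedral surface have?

A 13-gonal antiprism: V=26, E=52, F=28.
Attach a 13-gonal bipyramid (V=15, E=39, F=26) along a 3-gon: merge 3 vertices and 3 edges, delete both glued faces → V=38, E=88, F=52.
Attach a triangular antiprism (V=6, E=12, F=8) along a 3-gon: merge 3 vertices and 3 edges, delete both glued faces → V=41, E=97, F=58.
Check: V − E + F = 41 − 97 + 58 = 2.

58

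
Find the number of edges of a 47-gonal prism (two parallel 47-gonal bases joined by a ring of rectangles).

141

A prism on an n-gon has two n-gon bases and n rectangular sides: V = 2·47 = 94, E = 3·47 = 141, F = 47 + 2 = 49.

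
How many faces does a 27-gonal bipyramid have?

A bipyramid over an n-gon has 2n triangular faces and n + 2 vertices: V = 27 + 2 = 29, E = 3·27 = 81, F = 2·27 = 54.

54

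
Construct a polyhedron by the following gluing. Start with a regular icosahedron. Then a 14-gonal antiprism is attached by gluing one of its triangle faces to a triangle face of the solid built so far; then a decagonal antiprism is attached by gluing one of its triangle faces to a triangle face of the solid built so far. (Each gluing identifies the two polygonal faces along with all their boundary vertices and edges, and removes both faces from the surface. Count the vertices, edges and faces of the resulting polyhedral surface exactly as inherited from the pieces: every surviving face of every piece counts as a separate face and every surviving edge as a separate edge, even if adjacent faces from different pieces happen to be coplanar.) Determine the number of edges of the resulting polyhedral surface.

120

A regular icosahedron: V=12, E=30, F=20.
Attach a 14-gonal antiprism (V=28, E=56, F=30) along a 3-gon: merge 3 vertices and 3 edges, delete both glued faces → V=37, E=83, F=48.
Attach a decagonal antiprism (V=20, E=40, F=22) along a 3-gon: merge 3 vertices and 3 edges, delete both glued faces → V=54, E=120, F=68.
Check: V − E + F = 54 − 120 + 68 = 2.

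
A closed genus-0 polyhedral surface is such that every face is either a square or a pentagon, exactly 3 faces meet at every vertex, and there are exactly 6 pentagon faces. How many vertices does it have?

14

Let x be the number of squares; then F = 6 + x.
Edge–face incidences: 2E = 5·6 + 4·x = 30 + 4x.
Every vertex has degree 3, so 3V = 2E.
Euler: V − E + F = 2 ⇒ (2E)/3 − E + (6 + x) = 2.
Multiply by 6: 2·(2E) − 3·(2E) + 6·(6 + x) = 12, i.e. 36 + 6x − (30 + 4x) = 12.
Collecting terms: 2x + 6 = 12, so 2x = 6, so x = 3.
Then 2E = 30 + 4·3 = 42, so E = 21, V = 2E/3 = 14, F = 6 + 3 = 9.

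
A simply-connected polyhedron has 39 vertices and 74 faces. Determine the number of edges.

111

Here V − E + F = 2.
E = V + F − (2) = 39 + 74 − (2) = 111.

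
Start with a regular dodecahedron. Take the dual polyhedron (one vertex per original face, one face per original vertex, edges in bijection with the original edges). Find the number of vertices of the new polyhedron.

12

The base solid has V = 20, E = 30, F = 12.
The dual swaps V and F and preserves E: V′ = F = 12, E′ = E = 30, F′ = V = 20.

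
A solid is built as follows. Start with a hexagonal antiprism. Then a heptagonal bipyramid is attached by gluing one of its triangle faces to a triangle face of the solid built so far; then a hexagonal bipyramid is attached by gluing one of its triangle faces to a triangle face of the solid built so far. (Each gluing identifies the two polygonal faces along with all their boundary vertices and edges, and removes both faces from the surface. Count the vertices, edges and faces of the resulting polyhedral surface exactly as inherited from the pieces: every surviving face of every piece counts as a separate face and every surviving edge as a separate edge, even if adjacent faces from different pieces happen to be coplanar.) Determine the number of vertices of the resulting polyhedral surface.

A hexagonal antiprism: V=12, E=24, F=14.
Attach a heptagonal bipyramid (V=9, E=21, F=14) along a 3-gon: merge 3 vertices and 3 edges, delete both glued faces → V=18, E=42, F=26.
Attach a hexagonal bipyramid (V=8, E=18, F=12) along a 3-gon: merge 3 vertices and 3 edges, delete both glued faces → V=23, E=57, F=36.
Check: V − E + F = 23 − 57 + 36 = 2.

23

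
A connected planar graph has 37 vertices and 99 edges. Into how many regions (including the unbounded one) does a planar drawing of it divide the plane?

Euler's formula for a connected plane graph: V − E + F = 2, so F = 2 − 37 + 99 = 64.

64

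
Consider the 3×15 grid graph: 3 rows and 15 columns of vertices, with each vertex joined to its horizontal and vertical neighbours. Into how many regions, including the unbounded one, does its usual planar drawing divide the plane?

29

The grid has V = 3·15 = 45 vertices and E = 3·14 + 15·2 = 72 edges.
F = 2 − V + E = 2 − 45 + 72 = 29.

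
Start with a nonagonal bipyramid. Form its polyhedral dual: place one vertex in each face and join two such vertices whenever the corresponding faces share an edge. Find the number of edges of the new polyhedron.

27

The base solid has V = 11, E = 27, F = 18.
The dual swaps V and F and preserves E: V′ = F = 18, E′ = E = 27, F′ = V = 11.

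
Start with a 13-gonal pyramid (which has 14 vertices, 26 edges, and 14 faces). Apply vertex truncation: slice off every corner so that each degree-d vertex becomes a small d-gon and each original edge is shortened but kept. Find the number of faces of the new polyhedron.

Truncation replaces each original edge-end by a new vertex, so V′ = 2E = 52.
Each original edge survives, and each old vertex of degree d contributes d new edges; summing degrees gives Σd = 2E, so E′ = E + 2E = 3E = 78.
Each original face survives and each original vertex becomes one new face: F′ = F + V = 28.

28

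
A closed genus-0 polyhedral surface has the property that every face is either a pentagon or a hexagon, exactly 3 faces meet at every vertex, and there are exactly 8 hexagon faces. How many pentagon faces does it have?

Let x be the number of pentagons; then F = 8 + x.
Edge–face incidences: 2E = 6·8 + 5·x = 48 + 5x.
Every vertex has degree 3, so 3V = 2E.
Euler: V − E + F = 2 ⇒ (2E)/3 − E + (8 + x) = 2.
Multiply by 6: 2·(2E) − 3·(2E) + 6·(8 + x) = 12, i.e. 48 + 6x − (48 + 5x) = 12.
Collecting terms: x = 12.
Then 2E = 48 + 5·12 = 108, so E = 54, V = 2E/3 = 36, F = 8 + 12 = 20.

12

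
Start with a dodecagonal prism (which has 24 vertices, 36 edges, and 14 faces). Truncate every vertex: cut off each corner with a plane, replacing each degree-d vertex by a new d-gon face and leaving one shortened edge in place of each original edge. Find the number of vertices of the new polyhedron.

Truncation replaces each original edge-end by a new vertex, so V′ = 2E = 72.
Each original edge survives, and each old vertex of degree d contributes d new edges; summing degrees gives Σd = 2E, so E′ = E + 2E = 3E = 108.
Each original face survives and each original vertex becomes one new face: F′ = F + V = 38.

72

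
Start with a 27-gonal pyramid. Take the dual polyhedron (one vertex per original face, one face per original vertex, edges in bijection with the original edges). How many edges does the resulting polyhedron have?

The base solid has V = 28, E = 54, F = 28.
The dual swaps V and F and preserves E: V′ = F = 28, E′ = E = 54, F′ = V = 28.

54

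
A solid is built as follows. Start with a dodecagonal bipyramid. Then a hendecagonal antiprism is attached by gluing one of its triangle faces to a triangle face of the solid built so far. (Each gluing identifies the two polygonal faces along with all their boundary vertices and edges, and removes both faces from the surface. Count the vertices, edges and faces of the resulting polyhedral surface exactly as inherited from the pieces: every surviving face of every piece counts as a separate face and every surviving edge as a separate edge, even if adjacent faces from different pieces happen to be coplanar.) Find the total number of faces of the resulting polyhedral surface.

46

A dodecagonal bipyramid: V=14, E=36, F=24.
Attach a hendecagonal antiprism (V=22, E=44, F=24) along a 3-gon: merge 3 vertices and 3 edges, delete both glued faces → V=33, E=77, F=46.
Check: V − E + F = 33 − 77 + 46 = 2.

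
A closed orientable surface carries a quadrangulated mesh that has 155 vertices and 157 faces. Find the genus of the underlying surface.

2

Every face is a square, so 2E = 4·157 = 628, giving E = 314.
χ = V − E + F = 155 − 314 + 157 = -2.
For a closed orientable surface χ = 2 − 2g, so g = (2 − (-2))/2 = 2.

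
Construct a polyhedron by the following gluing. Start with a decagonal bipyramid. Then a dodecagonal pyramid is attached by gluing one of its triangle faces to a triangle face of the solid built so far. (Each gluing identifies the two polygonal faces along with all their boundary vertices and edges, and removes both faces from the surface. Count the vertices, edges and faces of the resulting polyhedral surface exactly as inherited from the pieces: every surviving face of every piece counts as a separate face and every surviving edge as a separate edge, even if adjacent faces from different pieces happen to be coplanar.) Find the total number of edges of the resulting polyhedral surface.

A decagonal bipyramid: V=12, E=30, F=20.
Attach a dodecagonal pyramid (V=13, E=24, F=13) along a 3-gon: merge 3 vertices and 3 edges, delete both glued faces → V=22, E=51, F=31.
Check: V − E + F = 22 − 51 + 31 = 2.

51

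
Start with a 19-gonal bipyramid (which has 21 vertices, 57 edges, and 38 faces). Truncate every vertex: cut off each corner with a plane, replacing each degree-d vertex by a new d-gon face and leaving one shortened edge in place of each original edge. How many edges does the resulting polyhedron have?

171

Truncation replaces each original edge-end by a new vertex, so V′ = 2E = 114.
Each original edge survives, and each old vertex of degree d contributes d new edges; summing degrees gives Σd = 2E, so E′ = E + 2E = 3E = 171.
Each original face survives and each original vertex becomes one new face: F′ = F + V = 59.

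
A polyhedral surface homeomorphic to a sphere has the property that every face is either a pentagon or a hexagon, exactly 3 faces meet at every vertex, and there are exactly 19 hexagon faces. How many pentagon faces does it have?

12

Let x be the number of pentagons; then F = 19 + x.
Edge–face incidences: 2E = 6·19 + 5·x = 114 + 5x.
Every vertex has degree 3, so 3V = 2E.
Euler: V − E + F = 2 ⇒ (2E)/3 − E + (19 + x) = 2.
Multiply by 6: 2·(2E) − 3·(2E) + 6·(19 + x) = 12, i.e. 114 + 6x − (114 + 5x) = 12.
Collecting terms: x = 12.
Then 2E = 114 + 5·12 = 174, so E = 87, V = 2E/3 = 58, F = 19 + 12 = 31.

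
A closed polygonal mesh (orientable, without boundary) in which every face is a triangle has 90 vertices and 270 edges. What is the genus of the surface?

Every face is a triangle and each edge borders two faces, so 3F = 2·270, giving F = 180.
χ = V − E + F = 90 − 270 + 180 = 0.
For a closed orientable surface χ = 2 − 2g, so g = (2 − (0))/2 = 1.

1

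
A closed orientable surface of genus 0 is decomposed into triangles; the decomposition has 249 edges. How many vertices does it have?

χ = 2 − 2·0 = 2, and every face is a triangle so 3F = 2E.
F = 2E/3 = 166. Then V = 2 + E − F = 2 + 249 − 166 = 85.

85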